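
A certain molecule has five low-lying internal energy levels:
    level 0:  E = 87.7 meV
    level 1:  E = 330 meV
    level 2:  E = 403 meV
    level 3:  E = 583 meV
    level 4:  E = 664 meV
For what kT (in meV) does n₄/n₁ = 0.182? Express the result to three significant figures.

196 meV

n₄/n₁ = exp[−(E₄−E₁)/kT] = 0.182.
⇒ (E₄−E₁)/kT = ln(1/0.182) = ln(5.4945) = 1.7037.
kT = 334 meV / 1.7037 = 196 meV.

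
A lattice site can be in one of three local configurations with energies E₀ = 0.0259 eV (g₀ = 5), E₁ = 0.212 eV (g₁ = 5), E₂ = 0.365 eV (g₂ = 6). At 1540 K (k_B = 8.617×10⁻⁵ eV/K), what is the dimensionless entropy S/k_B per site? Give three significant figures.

2.34

k_BT = 8.617×10⁻⁵ × 1540 K = 0.13270 eV.
Eᵢ/kT = 0.19518, 1.5976, 2.7506.
Z = Σ gᵢe^(−Eᵢ/kT) = 5·e^(−0.19518) + 5·e^(−1.5976) + 6·e^(−2.7506) = 4.1134 + 1.0119 + 0.38334 = 5.5086.
⟨E⟩ = Σ EᵢPᵢ = 0.083684 eV.
S/k_B = ln Z + ⟨E⟩/kT = ln(5.5086) + 0.083684/0.13270 = 1.7063 + 0.63063 = 2.34.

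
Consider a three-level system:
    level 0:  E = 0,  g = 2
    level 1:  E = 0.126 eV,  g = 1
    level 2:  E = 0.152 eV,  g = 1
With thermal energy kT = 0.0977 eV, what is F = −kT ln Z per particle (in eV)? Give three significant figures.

-0.0890 eV

Eᵢ/kT = 0, 1.2897, 1.5558.
Z = Σ gᵢe^(−Eᵢ/kT) = 2·e^(−0) + 1·e^(−1.2897) + 1·e^(−1.5558) = 2.0000 + 0.27535 + 0.21102 = 2.4864.
F = −kT ln Z = −0.0977 × ln(2.4864) = −0.0977 × 0.91084 = -0.0890 eV.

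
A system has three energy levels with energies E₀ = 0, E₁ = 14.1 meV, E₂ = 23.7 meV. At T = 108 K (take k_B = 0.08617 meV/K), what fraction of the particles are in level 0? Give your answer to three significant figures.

k_BT = 0.08617 × 108 K = 9.3064 meV.
Eᵢ/kT = 0, 1.5151, 2.5466.
Z = Σ e^(−Eᵢ/kT) = e^(−0) + e^(−1.5151) + e^(−2.5466) = 1.0000 + 0.21979 + 0.078348 = 1.2981.
P₀ = e^(−E₀/kT) / Z = 1.0000/1.2981 = 0.770.

0.770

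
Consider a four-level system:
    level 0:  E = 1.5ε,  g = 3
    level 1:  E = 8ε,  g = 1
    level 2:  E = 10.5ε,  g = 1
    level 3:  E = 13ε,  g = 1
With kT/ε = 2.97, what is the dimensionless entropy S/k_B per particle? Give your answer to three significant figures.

1.31

Eᵢ/kT = 0.50505, 2.6936, 3.5354, 4.3771.
Z = Σ gᵢe^(−Eᵢ/kT) = 3·e^(−0.50505) + 1·e^(−2.6936) + 1·e^(−3.5354) + 1·e^(−4.3771) = 1.8104 + 0.067637 + 0.029147 + 0.012562 = 1.9197.
⟨E⟩ = Σ EᵢPᵢ = 1.9410 ε.
S/k_B = ln Z + ⟨E⟩/kT = ln(1.9197) + 1.9410/2.97 = 0.65217 + 0.65354 = 1.31.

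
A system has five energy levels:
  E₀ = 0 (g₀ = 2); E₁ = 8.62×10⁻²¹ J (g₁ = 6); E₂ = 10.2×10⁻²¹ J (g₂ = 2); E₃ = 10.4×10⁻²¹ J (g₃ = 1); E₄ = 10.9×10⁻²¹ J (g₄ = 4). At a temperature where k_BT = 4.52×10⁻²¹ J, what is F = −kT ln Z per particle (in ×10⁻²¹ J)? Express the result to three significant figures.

Eᵢ/kT = 0, 1.9071, 2.2566, 2.3009, 2.4115.
Z = Σ gᵢe^(−Eᵢ/kT) = 2·e^(−0) + 6·e^(−1.9071) + 2·e^(−2.2566) + 1·e^(−2.3009) + 4·e^(−2.4115) = 2.0000 + 0.89106 + 0.20941 + 0.10017 + 0.35872 = 3.5594.
F = −kT ln Z = −4.52 × ln(3.5594) = −4.52 × 1.2696 = -5.74 ×10⁻²¹ J.

-5.74 ×10⁻²¹ J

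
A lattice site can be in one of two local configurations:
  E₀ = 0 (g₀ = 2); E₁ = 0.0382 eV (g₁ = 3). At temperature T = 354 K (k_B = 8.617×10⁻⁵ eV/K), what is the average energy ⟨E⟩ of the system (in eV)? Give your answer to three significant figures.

0.0115 eV

k_BT = 8.617×10⁻⁵ × 354 K = 0.030504 eV.
Eᵢ/kT = 0, 1.2523.
Z = Σ gᵢe^(−Eᵢ/kT) = 2·e^(−0) + 3·e^(−1.2523) = 2.0000 + 0.85754 = 2.8575.
⟨E⟩ = Σ Eᵢ gᵢe^(−Eᵢ/kT) / Z = (0·2.0000 + 0.0382·0.85754) / 2.8575 = 0.0115 eV.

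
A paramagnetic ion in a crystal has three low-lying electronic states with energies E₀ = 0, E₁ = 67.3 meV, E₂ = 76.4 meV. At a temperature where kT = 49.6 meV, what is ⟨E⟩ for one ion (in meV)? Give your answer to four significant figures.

Eᵢ/kT = 0, 1.35685, 1.54032.
Z = Σ e^(−Eᵢ/kT) = e^(−0) + e^(−1.35685) + e^(−1.54032) = 1.00000 + 0.257471 + 0.214313 = 1.47178.
⟨E⟩ = Σ Eᵢ e^(−Eᵢ/kT) / Z = (0·1.00000 + 67.3·0.257471 + 76.4·0.214313) / 1.47178 = 22.90 meV.

22.90 meV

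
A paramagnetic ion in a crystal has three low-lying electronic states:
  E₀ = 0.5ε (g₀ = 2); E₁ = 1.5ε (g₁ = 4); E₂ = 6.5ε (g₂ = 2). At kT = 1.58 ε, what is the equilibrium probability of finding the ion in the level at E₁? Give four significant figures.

Eᵢ/kT = 0.316456, 0.949367, 4.11392.
Z = Σ gᵢe^(−Eᵢ/kT) = 2·e^(−0.316456) + 4·e^(−0.949367) + 2·e^(−4.11392) = 1.45745 + 1.54794 + 0.0326872 = 3.03808.
P₁ = g₁ e^(−E₁/kT) / Z = 1.54794/3.03808 = 0.5095.

0.5095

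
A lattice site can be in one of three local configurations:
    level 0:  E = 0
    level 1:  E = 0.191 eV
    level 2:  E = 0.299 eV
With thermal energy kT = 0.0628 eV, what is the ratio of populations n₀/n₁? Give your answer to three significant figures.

20.9

n₀/n₁ = exp[−(E₀−E₁)/kT] = exp(−(-0.191 eV)/(0.0628 eV)) = exp(3.0414) = 20.9.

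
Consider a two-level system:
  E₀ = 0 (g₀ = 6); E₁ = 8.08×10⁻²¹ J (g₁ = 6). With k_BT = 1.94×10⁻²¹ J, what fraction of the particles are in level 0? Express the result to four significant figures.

0.9847

Eᵢ/kT = 0, 4.16495.
Z = Σ gᵢe^(−Eᵢ/kT) = 6·e^(−0) + 6·e^(−4.16495) = 6.00000 + 0.0931829 = 6.09318.
P₀ = g₀ e^(−E₀/kT) / Z = 6.00000/6.09318 = 0.9847.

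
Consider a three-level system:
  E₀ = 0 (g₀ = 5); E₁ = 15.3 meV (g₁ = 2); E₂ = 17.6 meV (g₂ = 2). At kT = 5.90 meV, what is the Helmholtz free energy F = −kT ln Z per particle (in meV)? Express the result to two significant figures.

Eᵢ/kT = 0, 2.593, 2.983.
Z = Σ gᵢe^(−Eᵢ/kT) = 5·e^(−0) + 2·e^(−2.593) + 2·e^(−2.983) = 5.000 + 0.1496 + 0.1013 = 5.251.
F = −kT ln Z = −5.90 × ln(5.251) = −5.90 × 1.658 = -9.8 meV.

-9.8 meV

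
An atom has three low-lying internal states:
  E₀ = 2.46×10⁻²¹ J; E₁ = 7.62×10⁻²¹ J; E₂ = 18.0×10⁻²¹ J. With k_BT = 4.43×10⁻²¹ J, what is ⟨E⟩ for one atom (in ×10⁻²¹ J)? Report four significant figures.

Eᵢ/kT = 0.555305, 1.72009, 4.06321.
Z = Σ e^(−Eᵢ/kT) = e^(−0.555305) + e^(−1.72009) + e^(−4.06321) = 0.573897 + 0.179050 + 0.0171937 = 0.770141.
⟨E⟩ = Σ Eᵢ e^(−Eᵢ/kT) / Z = (2.46·0.573897 + 7.62·0.179050 + 18.0·0.0171937) / 0.770141 = 4.007 ×10⁻²¹ J.

4.007 ×10⁻²¹ J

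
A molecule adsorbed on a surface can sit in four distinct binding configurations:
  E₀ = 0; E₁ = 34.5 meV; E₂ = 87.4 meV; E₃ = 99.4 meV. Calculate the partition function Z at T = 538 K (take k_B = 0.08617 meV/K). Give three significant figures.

k_BT = 0.08617 × 538 K = 46.359 meV.
Eᵢ/kT = 0, 0.74419, 1.8853, 2.1441.
Z = Σ e^(−Eᵢ/kT) = e^(−0) + e^(−0.74419) + e^(−1.8853) + e^(−2.1441) = 1.0000 + 0.47512 + 0.15178 + 0.11717 = 1.7441.

Z = 1.74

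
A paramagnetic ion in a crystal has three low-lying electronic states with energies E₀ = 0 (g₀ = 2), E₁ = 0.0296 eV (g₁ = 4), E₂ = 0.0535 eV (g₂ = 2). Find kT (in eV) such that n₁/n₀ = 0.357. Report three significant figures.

0.0172 eV

n₁/n₀ = (g₁/g₀) exp[−(E₁−E₀)/kT] = 0.357.
⇒ (E₁−E₀)/kT = ln((4/2)/0.357) = ln(5.6022) = 1.7232.
kT = 0.0296 eV / 1.7232 = 0.0172 eV.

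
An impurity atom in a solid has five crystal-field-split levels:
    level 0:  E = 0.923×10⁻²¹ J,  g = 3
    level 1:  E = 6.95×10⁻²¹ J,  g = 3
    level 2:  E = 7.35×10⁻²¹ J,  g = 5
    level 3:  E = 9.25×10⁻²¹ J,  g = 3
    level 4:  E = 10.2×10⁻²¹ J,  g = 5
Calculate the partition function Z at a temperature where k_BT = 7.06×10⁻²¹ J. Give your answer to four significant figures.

Z = 7.507

Eᵢ/kT = 0.130737, 0.984419, 1.04108, 1.31020, 1.44476.
Z = Σ gᵢe^(−Eᵢ/kT) = 3·e^(−0.130737) + 3·e^(−0.984419) + 5·e^(−1.04108) + 3·e^(−1.31020) + 5·e^(−1.44476) = 2.63235 + 1.12097 + 1.76537 + 0.809298 + 1.17901 = 7.50700.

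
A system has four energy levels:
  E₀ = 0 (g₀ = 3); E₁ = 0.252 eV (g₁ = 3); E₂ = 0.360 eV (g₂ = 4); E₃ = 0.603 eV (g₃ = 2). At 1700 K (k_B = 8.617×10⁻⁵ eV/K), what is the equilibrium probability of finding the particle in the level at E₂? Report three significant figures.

k_BT = 8.617×10⁻⁵ × 1700 K = 0.14649 eV.
Eᵢ/kT = 0, 1.7203, 2.4575, 4.1163.
Z = Σ gᵢe^(−Eᵢ/kT) = 3·e^(−0) + 3·e^(−1.7203) + 4·e^(−2.4575) + 2·e^(−4.1163) = 3.0000 + 0.53704 + 0.34260 + 0.032609 = 3.9122.
P₂ = g₂ e^(−E₂/kT) / Z = 0.34260/3.9122 = 0.0876.

0.0876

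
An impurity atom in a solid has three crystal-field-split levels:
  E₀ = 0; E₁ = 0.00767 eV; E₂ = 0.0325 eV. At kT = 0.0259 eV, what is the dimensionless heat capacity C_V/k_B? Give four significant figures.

0.1723

Eᵢ/kT = 0, 0.296139, 1.25483.
Z = Σ e^(−Eᵢ/kT) = e^(−0) + e^(−0.296139) + e^(−1.25483) = 1.00000 + 0.743684 + 0.285124 = 2.02881.
⟨E⟩ = 0.00737900 eV, ⟨E²⟩ = 0.000170007 eV².
C_V/k_B = (⟨E²⟩ − ⟨E⟩²)/(kT)² = (0.000170007 − 0.0000544496)/0.000670810 = 0.1723.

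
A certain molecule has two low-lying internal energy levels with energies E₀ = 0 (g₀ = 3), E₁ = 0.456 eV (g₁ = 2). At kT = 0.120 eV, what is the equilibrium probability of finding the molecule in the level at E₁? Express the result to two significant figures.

0.015

Eᵢ/kT = 0, 3.800.
Z = Σ gᵢe^(−Eᵢ/kT) = 3·e^(−0) + 2·e^(−3.800) = 3.000 + 0.04474 = 3.045.
P₁ = g₁ e^(−E₁/kT) / Z = 0.04474/3.045 = 0.015.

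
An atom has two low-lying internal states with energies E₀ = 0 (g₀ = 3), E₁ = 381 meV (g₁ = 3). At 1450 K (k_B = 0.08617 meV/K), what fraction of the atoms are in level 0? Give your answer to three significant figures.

k_BT = 0.08617 × 1450 K = 124.95 meV.
Eᵢ/kT = 0, 3.0492.
Z = Σ gᵢe^(−Eᵢ/kT) = 3·e^(−0) + 3·e^(−3.0492) = 3.0000 + 0.14219 = 3.1422.
P₀ = g₀ e^(−E₀/kT) / Z = 3.0000/3.1422 = 0.955.

0.955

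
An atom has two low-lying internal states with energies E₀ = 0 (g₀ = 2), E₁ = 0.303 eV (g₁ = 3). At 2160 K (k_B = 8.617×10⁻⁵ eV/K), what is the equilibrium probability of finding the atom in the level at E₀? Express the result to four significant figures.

k_BT = 8.617×10⁻⁵ × 2160 K = 0.186127 eV.
Eᵢ/kT = 0, 1.62792.
Z = Σ gᵢe^(−Eᵢ/kT) = 2·e^(−0) + 3·e^(−1.62792) = 2.00000 + 0.589013 = 2.58901.
P₀ = g₀ e^(−E₀/kT) / Z = 2.00000/2.58901 = 0.7725.

0.7725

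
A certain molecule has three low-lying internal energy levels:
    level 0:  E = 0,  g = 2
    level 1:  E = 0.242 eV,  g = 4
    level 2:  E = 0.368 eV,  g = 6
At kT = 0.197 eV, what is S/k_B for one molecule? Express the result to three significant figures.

2.18

Eᵢ/kT = 0, 1.2284, 1.8680.
Z = Σ gᵢe^(−Eᵢ/kT) = 2·e^(−0) + 4·e^(−1.2284) + 6·e^(−1.8680) = 2.0000 + 1.1710 + 0.92659 = 4.0976.
⟨E⟩ = Σ EᵢPᵢ = 0.15237 eV.
S/k_B = ln Z + ⟨E⟩/kT = ln(4.0976) + 0.15237/0.197 = 1.4104 + 0.77345 = 2.18.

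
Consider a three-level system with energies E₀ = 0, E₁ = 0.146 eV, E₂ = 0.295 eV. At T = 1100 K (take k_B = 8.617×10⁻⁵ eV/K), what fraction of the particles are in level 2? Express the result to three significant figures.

k_BT = 8.617×10⁻⁵ × 1100 K = 0.094787 eV.
Eᵢ/kT = 0, 1.5403, 3.1122.
Z = Σ e^(−Eᵢ/kT) = e^(−0) + e^(−1.5403) + e^(−3.1122) = 1.0000 + 0.21432 + 0.044503 = 1.2588.
P₂ = e^(−E₂/kT) / Z = 0.044503/1.2588 = 0.0354.

0.0354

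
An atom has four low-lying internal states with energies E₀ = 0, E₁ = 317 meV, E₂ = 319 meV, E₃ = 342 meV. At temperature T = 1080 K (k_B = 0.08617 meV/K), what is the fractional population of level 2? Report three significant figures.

0.0298

k_BT = 0.08617 × 1080 K = 93.064 meV.
Eᵢ/kT = 0, 3.4063, 3.4277, 3.6749.
Z = Σ e^(−Eᵢ/kT) = e^(−0) + e^(−3.4063) + e^(−3.4277) + e^(−3.6749) = 1.0000 + 0.033164 + 0.032462 + 0.025352 = 1.0910.
P₂ = e^(−E₂/kT) / Z = 0.032462/1.0910 = 0.0298.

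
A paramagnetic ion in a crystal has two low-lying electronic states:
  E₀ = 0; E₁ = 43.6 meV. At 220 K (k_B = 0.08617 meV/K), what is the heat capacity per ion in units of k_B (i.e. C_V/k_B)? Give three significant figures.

k_BT = 0.08617 × 220 K = 18.957 meV.
Eᵢ/kT = 0, 2.2999.
Z = Σ e^(−Eᵢ/kT) = e^(−0) + e^(−2.2999) = 1.0000 + 0.10027 = 1.1003.
⟨E⟩ = 3.9733 meV, ⟨E²⟩ = 173.23 meV².
C_V/k_B = (⟨E²⟩ − ⟨E⟩²)/(kT)² = (173.23 − 15.787)/359.37 = 0.438.

0.438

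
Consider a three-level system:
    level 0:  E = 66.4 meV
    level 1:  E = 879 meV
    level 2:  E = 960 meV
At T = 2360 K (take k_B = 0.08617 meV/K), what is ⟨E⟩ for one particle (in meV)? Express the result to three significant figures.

91.6 meV

k_BT = 0.08617 × 2360 K = 203.36 meV.
Eᵢ/kT = 0.32651, 4.3224, 4.7207.
Z = Σ e^(−Eᵢ/kT) = e^(−0.32651) + e^(−4.3224) + e^(−4.7207) = 0.72144 + 0.013268 + 0.0089089 = 0.74362.
⟨E⟩ = Σ Eᵢ e^(−Eᵢ/kT) / Z = (66.4·0.72144 + 879·0.013268 + 960·0.0089089) / 0.74362 = 91.6 meV.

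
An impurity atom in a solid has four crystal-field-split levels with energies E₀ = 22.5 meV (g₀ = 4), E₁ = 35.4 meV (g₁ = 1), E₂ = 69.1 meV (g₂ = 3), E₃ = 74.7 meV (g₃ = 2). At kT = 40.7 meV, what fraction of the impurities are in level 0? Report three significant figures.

0.641

Eᵢ/kT = 0.55283, 0.86978, 1.6978, 1.8354.
Z = Σ gᵢe^(−Eᵢ/kT) = 4·e^(−0.55283) + 1·e^(−0.86978) + 3·e^(−1.6978) + 2·e^(−1.8354) = 2.3013 + 0.41904 + 0.54926 + 0.31910 = 3.5887.
P₀ = g₀ e^(−E₀/kT) / Z = 2.3013/3.5887 = 0.641.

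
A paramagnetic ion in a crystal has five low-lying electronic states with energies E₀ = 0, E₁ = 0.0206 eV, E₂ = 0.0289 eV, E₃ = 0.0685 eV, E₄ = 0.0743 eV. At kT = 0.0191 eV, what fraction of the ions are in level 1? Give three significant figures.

0.211

Eᵢ/kT = 0, 1.0785, 1.5131, 3.5864, 3.8901.
Z = Σ e^(−Eᵢ/kT) = e^(−0) + e^(−1.0785) + e^(−1.5131) + e^(−3.5864) + e^(−3.8901) = 1.0000 + 0.34011 + 0.22023 + 0.027698 + 0.020443 = 1.6085.
P₁ = e^(−E₁/kT) / Z = 0.34011/1.6085 = 0.211.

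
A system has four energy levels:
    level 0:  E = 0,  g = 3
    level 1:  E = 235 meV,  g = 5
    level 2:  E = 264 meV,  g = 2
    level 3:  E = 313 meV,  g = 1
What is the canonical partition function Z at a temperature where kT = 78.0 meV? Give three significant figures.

Z = 3.33

Eᵢ/kT = 0, 3.0128, 3.3846, 4.0128.
Z = Σ gᵢe^(−Eᵢ/kT) = 3·e^(−0) + 5·e^(−3.0128) + 2·e^(−3.3846) + 1·e^(−4.0128) = 3.0000 + 0.24577 + 0.067782 + 0.018083 = 3.3316.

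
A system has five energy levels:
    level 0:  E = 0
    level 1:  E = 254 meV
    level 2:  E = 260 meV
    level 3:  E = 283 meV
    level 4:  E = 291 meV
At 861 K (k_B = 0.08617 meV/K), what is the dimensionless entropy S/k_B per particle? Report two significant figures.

0.44

k_BT = 0.08617 × 861 K = 74.19 meV.
Eᵢ/kT = 0, 3.424, 3.505, 3.815, 3.922.
Z = Σ e^(−Eᵢ/kT) = e^(−0) + e^(−3.424) + e^(−3.505) + e^(−3.815) + e^(−3.922) = 1.000 + 0.03258 + 0.03005 + 0.02204 + 0.01980 = 1.104.
⟨E⟩ = Σ EᵢPᵢ = 25.44 meV.
S/k_B = ln Z + ⟨E⟩/kT = ln(1.104) + 25.44/74.19 = 0.09894 + 0.3429 = 0.44.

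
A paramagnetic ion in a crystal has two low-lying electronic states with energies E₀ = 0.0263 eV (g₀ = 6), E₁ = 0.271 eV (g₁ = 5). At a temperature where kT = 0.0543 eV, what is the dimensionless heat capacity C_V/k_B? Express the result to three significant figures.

Eᵢ/kT = 0.48435, 4.9908.
Z = Σ gᵢe^(−Eᵢ/kT) = 6·e^(−0.48435) + 5·e^(−4.9908) = 3.6966 + 0.034001 = 3.7306.
⟨E⟩ = 0.028530 eV, ⟨E²⟩ = 0.0013547 eV².
C_V/k_B = (⟨E²⟩ − ⟨E⟩²)/(kT)² = (0.0013547 − 0.00081396)/0.0029485 = 0.183.

0.183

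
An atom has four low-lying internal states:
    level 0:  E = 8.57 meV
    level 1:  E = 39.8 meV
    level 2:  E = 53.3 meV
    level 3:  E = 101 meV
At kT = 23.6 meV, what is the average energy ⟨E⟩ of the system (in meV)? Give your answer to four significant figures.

Eᵢ/kT = 0.363136, 1.68644, 2.25847, 4.27966.
Z = Σ e^(−Eᵢ/kT) = e^(−0.363136) + e^(−1.68644) + e^(−2.25847) + e^(−4.27966) = 0.695492 + 0.185178 + 0.104510 + 0.0138474 = 0.999027.
⟨E⟩ = Σ Eᵢ e^(−Eᵢ/kT) / Z = (8.57·0.695492 + 39.8·0.185178 + 53.3·0.104510 + 101·0.0138474) / 0.999027 = 20.32 meV.

20.32 meV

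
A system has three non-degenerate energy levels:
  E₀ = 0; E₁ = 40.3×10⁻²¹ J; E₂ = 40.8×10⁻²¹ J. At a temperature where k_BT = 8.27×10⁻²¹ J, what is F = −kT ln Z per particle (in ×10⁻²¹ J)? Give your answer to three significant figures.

-0.122 ×10⁻²¹ J

Eᵢ/kT = 0, 4.8730, 4.9335.
Z = Σ e^(−Eᵢ/kT) = e^(−0) + e^(−4.8730) + e^(−4.9335) = 1.0000 + 0.0076504 + 0.0072013 = 1.0149.
F = −kT ln Z = −8.27 × ln(1.0149) = −8.27 × 0.014790 = -0.122 ×10⁻²¹ J.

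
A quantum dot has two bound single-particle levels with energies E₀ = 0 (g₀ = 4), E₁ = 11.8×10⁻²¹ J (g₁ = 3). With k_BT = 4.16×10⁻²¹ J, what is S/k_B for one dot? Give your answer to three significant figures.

Eᵢ/kT = 0, 2.8365.
Z = Σ gᵢe^(−Eᵢ/kT) = 4·e^(−0) + 3·e^(−2.8365) = 4.0000 + 0.17589 = 4.1759.
⟨E⟩ = Σ EᵢPᵢ = 0.49702 ×10⁻²¹ J.
S/k_B = ln Z + ⟨E⟩/kT = ln(4.1759) + 0.49702/4.16 = 1.4293 + 0.11948 = 1.55.

1.55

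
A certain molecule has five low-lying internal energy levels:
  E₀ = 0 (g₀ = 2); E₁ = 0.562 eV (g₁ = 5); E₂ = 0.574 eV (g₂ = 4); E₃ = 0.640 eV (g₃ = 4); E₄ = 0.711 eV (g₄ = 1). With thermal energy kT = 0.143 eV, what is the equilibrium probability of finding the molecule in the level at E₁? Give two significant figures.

Eᵢ/kT = 0, 3.930, 4.014, 4.476, 4.972.
Z = Σ gᵢe^(−Eᵢ/kT) = 2·e^(−0) + 5·e^(−3.930) + 4·e^(−4.014) + 4·e^(−4.476) + 1·e^(−4.972) = 2.000 + 0.09822 + 0.07224 + 0.04552 + 0.006929 = 2.223.
P₁ = g₁ e^(−E₁/kT) / Z = 0.09822/2.223 = 0.044.

0.044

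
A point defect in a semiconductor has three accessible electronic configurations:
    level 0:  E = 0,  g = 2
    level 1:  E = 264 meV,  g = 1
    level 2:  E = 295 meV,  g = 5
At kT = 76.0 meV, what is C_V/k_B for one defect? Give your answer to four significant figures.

0.8465

Eᵢ/kT = 0, 3.47368, 3.88158.
Z = Σ gᵢe^(−Eᵢ/kT) = 2·e^(−0) + 1·e^(−3.47368) + 5·e^(−3.88158) = 2.00000 + 0.0310027 + 0.103091 = 2.13409.
⟨E⟩ = 18.0857 meV, ⟨E²⟩ = 5216.40 meV².
C_V/k_B = (⟨E²⟩ − ⟨E⟩²)/(kT)² = (5216.40 − 327.093)/5776.00 = 0.8465.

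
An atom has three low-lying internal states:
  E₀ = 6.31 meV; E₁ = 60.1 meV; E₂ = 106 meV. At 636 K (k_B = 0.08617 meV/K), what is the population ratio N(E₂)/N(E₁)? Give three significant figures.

k_BT = 0.08617 × 636 K = 54.804 meV.
n₂/n₁ = exp[−(E₂−E₁)/kT] = exp(−(45.9 meV)/(54.804 meV)) = exp(-0.83753) = 0.433.

0.433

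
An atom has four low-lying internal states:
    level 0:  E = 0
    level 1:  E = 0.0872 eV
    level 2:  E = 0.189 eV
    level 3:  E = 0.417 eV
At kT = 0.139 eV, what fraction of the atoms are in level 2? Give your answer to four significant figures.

Eᵢ/kT = 0, 0.627338, 1.35971, 3.00000.
Z = Σ e^(−Eᵢ/kT) = e^(−0) + e^(−0.627338) + e^(−1.35971) + e^(−3.00000) = 1.00000 + 0.534011 + 0.256735 + 0.0497871 = 1.84053.
P₂ = e^(−E₂/kT) / Z = 0.256735/1.84053 = 0.1395.

0.1395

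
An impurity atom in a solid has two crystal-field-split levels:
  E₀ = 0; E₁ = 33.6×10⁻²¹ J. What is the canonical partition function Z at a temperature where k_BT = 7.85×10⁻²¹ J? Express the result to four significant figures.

Eᵢ/kT = 0, 4.28025.
Z = Σ e^(−Eᵢ/kT) = e^(−0) + e^(−4.28025) = 1.00000 + 0.0138392 = 1.01384.

Z = 1.014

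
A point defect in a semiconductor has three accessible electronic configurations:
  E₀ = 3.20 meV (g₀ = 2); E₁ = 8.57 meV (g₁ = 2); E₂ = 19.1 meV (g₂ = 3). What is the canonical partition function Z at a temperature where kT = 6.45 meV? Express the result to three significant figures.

Z = 1.90

Eᵢ/kT = 0.49612, 1.3287, 2.9612.
Z = Σ gᵢe^(−Eᵢ/kT) = 2·e^(−0.49612) + 2·e^(−1.3287) + 3·e^(−2.9612) = 1.2178 + 0.52964 + 0.15527 = 1.9027.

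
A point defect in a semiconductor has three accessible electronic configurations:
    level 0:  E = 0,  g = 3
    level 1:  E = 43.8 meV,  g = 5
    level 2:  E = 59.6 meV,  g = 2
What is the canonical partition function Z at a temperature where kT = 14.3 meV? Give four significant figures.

Eᵢ/kT = 0, 3.06294, 4.16783.
Z = Σ gᵢe^(−Eᵢ/kT) = 3·e^(−0) + 5·e^(−3.06294) + 2·e^(−4.16783) = 3.00000 + 0.233750 + 0.0309717 = 3.26472.

Z = 3.265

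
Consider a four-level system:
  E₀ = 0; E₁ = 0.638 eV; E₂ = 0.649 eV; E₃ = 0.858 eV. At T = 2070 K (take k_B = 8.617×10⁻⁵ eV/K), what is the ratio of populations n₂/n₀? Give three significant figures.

0.0263

k_BT = 8.617×10⁻⁵ × 2070 K = 0.17837 eV.
n₂/n₀ = exp[−(E₂−E₀)/kT] = exp(−(0.649 eV)/(0.17837 eV)) = exp(-3.6385) = 0.0263.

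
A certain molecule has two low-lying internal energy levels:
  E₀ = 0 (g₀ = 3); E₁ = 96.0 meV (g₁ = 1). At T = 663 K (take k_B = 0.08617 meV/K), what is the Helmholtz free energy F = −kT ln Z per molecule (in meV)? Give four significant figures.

k_BT = 0.08617 × 663 K = 57.1307 meV.
Eᵢ/kT = 0, 1.68036.
Z = Σ gᵢe^(−Eᵢ/kT) = 3·e^(−0) + 1·e^(−1.68036) = 3.00000 + 0.186307 = 3.18631.
F = −kT ln Z = −57.1307 × ln(3.18631) = −57.1307 × 1.15886 = -66.21 meV.

-66.21 meV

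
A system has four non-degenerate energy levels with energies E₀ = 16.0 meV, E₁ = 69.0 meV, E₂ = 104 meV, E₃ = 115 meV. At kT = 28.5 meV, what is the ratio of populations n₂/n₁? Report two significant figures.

n₂/n₁ = exp[−(E₂−E₁)/kT] = exp(−(35.0 meV)/(28.5 meV)) = exp(-1.228) = 0.29.

0.29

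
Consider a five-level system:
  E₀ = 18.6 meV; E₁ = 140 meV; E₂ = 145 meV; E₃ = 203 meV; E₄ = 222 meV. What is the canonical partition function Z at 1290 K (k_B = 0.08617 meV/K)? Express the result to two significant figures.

Z = 1.7

k_BT = 0.08617 × 1290 K = 111.2 meV.
Eᵢ/kT = 0.1673, 1.259, 1.304, 1.826, 1.996.
Z = Σ e^(−Eᵢ/kT) = e^(−0.1673) + e^(−1.259) + e^(−1.304) + e^(−1.826) + e^(−1.996) = 0.8459 + 0.2839 + 0.2714 + 0.1611 + 0.1359 = 1.698.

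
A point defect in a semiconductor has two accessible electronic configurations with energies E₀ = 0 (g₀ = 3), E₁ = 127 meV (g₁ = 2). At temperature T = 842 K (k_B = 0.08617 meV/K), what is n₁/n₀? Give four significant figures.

k_BT = 0.08617 × 842 K = 72.5551 meV.
n₁/n₀ = (g₁/g₀) exp[−(E₁−E₀)/kT] = (2/3) × exp(−(127 meV)/(72.5551 meV)) = (2/3) × exp(-1.75039) = 0.1158.

0.1158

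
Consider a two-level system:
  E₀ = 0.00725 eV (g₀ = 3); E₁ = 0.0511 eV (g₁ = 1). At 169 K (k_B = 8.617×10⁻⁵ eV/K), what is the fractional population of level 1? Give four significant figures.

0.01615

k_BT = 8.617×10⁻⁵ × 169 K = 0.0145627 eV.
Eᵢ/kT = 0.497847, 3.50896.
Z = Σ gᵢe^(−Eᵢ/kT) = 3·e^(−0.497847) + 1·e^(−3.50896) = 1.82351 + 0.0299280 = 1.85344.
P₁ = g₁ e^(−E₁/kT) / Z = 0.0299280/1.85344 = 0.01615.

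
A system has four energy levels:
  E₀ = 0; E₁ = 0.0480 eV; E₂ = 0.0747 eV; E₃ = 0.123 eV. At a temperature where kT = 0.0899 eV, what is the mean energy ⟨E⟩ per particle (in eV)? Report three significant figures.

Eᵢ/kT = 0, 0.53393, 0.83092, 1.3682.
Z = Σ e^(−Eᵢ/kT) = e^(−0) + e^(−0.53393) + e^(−0.83092) + e^(−1.3682) = 1.0000 + 0.58630 + 0.43565 + 0.25456 = 2.2765.
⟨E⟩ = Σ Eᵢ e^(−Eᵢ/kT) / Z = (0·1.0000 + 0.0480·0.58630 + 0.0747·0.43565 + 0.123·0.25456) / 2.2765 = 0.0404 eV.

0.0404 eV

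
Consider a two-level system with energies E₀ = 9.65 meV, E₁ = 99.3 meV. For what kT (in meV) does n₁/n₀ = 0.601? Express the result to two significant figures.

180 meV

n₁/n₀ = exp[−(E₁−E₀)/kT] = 0.601.
⇒ (E₁−E₀)/kT = ln(1/0.601) = ln(1.664) = 0.5092.
kT = 89.65 meV / 0.5092 = 180 meV.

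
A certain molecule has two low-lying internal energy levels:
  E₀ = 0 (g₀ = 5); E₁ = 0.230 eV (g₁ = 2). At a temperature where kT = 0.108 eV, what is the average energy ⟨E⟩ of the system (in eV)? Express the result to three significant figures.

0.0104 eV

Eᵢ/kT = 0, 2.1296.
Z = Σ gᵢe^(−Eᵢ/kT) = 5·e^(−0) + 2·e^(−2.1296) = 5.0000 + 0.23777 = 5.2378.
⟨E⟩ = Σ Eᵢ gᵢe^(−Eᵢ/kT) / Z = (0·5.0000 + 0.230·0.23777) / 5.2378 = 0.0104 eV.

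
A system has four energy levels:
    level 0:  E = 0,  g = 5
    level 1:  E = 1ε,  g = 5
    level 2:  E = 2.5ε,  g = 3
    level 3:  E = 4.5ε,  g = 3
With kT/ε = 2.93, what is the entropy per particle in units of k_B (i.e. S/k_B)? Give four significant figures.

2.664

Eᵢ/kT = 0, 0.341297, 0.853242, 1.53584.
Z = Σ gᵢe^(−Eᵢ/kT) = 5·e^(−0) + 5·e^(−0.341297) + 3·e^(−0.853242) + 3·e^(−1.53584) = 5.00000 + 3.55424 + 1.27809 + 0.645824 = 10.4782.
⟨E⟩ = Σ EᵢPᵢ = 0.921501 ε.
S/k_B = ln Z + ⟨E⟩/kT = ln(10.4782) + 0.921501/2.93 = 2.34930 + 0.314505 = 2.664.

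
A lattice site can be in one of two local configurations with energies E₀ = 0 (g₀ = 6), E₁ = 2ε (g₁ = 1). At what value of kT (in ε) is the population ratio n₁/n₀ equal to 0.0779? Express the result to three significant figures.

2.63 ε

n₁/n₀ = (g₁/g₀) exp[−(E₁−E₀)/kT] = 0.0779.
⇒ (E₁−E₀)/kT = ln((1/6)/0.0779) = ln(2.1395) = 0.76057.
kT = 2ε / 0.76057 = 2.63 ε.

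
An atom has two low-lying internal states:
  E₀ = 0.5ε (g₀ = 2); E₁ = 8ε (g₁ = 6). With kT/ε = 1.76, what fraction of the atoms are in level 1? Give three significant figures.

Eᵢ/kT = 0.28409, 4.5455.
Z = Σ gᵢe^(−Eᵢ/kT) = 2·e^(−0.28409) + 6·e^(−4.5455) = 1.5054 + 0.063689 = 1.5691.
P₁ = g₁ e^(−E₁/kT) / Z = 0.063689/1.5691 = 0.0406.

0.0406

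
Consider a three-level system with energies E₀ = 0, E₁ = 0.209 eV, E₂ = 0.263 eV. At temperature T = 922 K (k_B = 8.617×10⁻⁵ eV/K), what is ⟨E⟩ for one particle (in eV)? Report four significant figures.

k_BT = 8.617×10⁻⁵ × 922 K = 0.0794487 eV.
Eᵢ/kT = 0, 2.63063, 3.31031.
Z = Σ e^(−Eᵢ/kT) = e^(−0) + e^(−2.63063) + e^(−3.31031) = 1.00000 + 0.0720331 + 0.0365049 = 1.10854.
⟨E⟩ = Σ Eᵢ e^(−Eᵢ/kT) / Z = (0·1.00000 + 0.209·0.0720331 + 0.263·0.0365049) / 1.10854 = 0.02224 eV.

0.02224 eV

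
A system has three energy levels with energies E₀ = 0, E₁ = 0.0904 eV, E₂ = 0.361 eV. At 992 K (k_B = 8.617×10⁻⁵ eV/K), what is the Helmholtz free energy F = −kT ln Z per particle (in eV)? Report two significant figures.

k_BT = 8.617×10⁻⁵ × 992 K = 0.08548 eV.
Eᵢ/kT = 0, 1.058, 4.223.
Z = Σ e^(−Eᵢ/kT) = e^(−0) + e^(−1.058) + e^(−4.223) = 1.000 + 0.3471 + 0.01465 = 1.362.
F = −kT ln Z = −0.08548 × ln(1.362) = −0.08548 × 0.3090 = -0.026 eV.

-0.026 eV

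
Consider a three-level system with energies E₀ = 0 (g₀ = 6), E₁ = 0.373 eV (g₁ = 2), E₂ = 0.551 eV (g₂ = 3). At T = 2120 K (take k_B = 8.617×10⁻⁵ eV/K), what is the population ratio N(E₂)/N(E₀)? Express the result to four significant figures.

k_BT = 8.617×10⁻⁵ × 2120 K = 0.182680 eV.
n₂/n₀ = (g₂/g₀) exp[−(E₂−E₀)/kT] = (3/6) × exp(−(0.551 eV)/(0.182680 eV)) = (3/6) × exp(-3.01620) = 0.02449.

0.02449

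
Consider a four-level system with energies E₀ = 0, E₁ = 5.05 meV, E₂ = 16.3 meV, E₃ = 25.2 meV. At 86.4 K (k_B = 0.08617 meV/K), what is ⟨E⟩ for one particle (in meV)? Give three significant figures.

k_BT = 0.08617 × 86.4 K = 7.4451 meV.
Eᵢ/kT = 0, 0.67830, 2.1894, 3.3848.
Z = Σ e^(−Eᵢ/kT) = e^(−0) + e^(−0.67830) + e^(−2.1894) + e^(−3.3848) = 1.0000 + 0.50748 + 0.11198 + 0.033884 = 1.6533.
⟨E⟩ = Σ Eᵢ e^(−Eᵢ/kT) / Z = (0·1.0000 + 5.05·0.50748 + 16.3·0.11198 + 25.2·0.033884) / 1.6533 = 3.17 meV.

3.17 meV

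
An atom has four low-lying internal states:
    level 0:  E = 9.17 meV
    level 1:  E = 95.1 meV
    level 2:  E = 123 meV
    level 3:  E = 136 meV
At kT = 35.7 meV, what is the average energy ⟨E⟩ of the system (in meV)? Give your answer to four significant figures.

Eᵢ/kT = 0.256863, 2.66387, 3.44538, 3.80952.
Z = Σ e^(−Eᵢ/kT) = e^(−0.256863) + e^(−2.66387) + e^(−3.44538) + e^(−3.80952) = 0.773474 + 0.0696780 + 0.0318926 + 0.0221588 = 0.897203.
⟨E⟩ = Σ Eᵢ e^(−Eᵢ/kT) / Z = (9.17·0.773474 + 95.1·0.0696780 + 123·0.0318926 + 136·0.0221588) / 0.897203 = 23.02 meV.

23.02 meV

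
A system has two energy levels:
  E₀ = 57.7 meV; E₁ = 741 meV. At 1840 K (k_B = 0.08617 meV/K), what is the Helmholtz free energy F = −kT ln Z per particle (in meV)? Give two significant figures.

56 meV

k_BT = 0.08617 × 1840 K = 158.6 meV.
Eᵢ/kT = 0.3638, 4.672.
Z = Σ e^(−Eᵢ/kT) = e^(−0.3638) + e^(−4.672) = 0.6950 + 0.009354 = 0.7044.
F = −kT ln Z = −158.6 × ln(0.7044) = −158.6 × -0.3504 = 56 meV.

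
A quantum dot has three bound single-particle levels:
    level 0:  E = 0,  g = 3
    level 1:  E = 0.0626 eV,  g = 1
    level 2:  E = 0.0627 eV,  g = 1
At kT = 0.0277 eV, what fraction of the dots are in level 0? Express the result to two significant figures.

0.94

Eᵢ/kT = 0, 2.260, 2.264.
Z = Σ gᵢe^(−Eᵢ/kT) = 3·e^(−0) + 1·e^(−2.260) + 1·e^(−2.264) = 3.000 + 0.1044 + 0.1039 = 3.208.
P₀ = g₀ e^(−E₀/kT) / Z = 3.000/3.208 = 0.94.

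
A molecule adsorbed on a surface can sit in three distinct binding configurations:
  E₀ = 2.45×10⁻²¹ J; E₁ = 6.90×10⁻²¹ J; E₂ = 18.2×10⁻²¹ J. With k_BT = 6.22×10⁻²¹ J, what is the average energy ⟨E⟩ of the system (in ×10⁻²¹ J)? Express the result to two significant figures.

4.6 ×10⁻²¹ J

Eᵢ/kT = 0.3939, 1.109, 2.926.
Z = Σ e^(−Eᵢ/kT) = e^(−0.3939) + e^(−1.109) + e^(−2.926) = 0.6744 + 0.3299 + 0.05361 = 1.058.
⟨E⟩ = Σ Eᵢ e^(−Eᵢ/kT) / Z = (2.45·0.6744 + 6.90·0.3299 + 18.2·0.05361) / 1.058 = 4.6 ×10⁻²¹ J.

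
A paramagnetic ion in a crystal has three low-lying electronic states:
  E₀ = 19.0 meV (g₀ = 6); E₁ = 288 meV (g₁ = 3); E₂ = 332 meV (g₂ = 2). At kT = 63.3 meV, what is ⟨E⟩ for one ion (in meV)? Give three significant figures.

Eᵢ/kT = 0.30016, 4.5498, 5.2449.
Z = Σ gᵢe^(−Eᵢ/kT) = 6·e^(−0.30016) + 3·e^(−4.5498) + 2·e^(−5.2449) = 4.4442 + 0.031708 + 0.010549 = 4.4865.
⟨E⟩ = Σ Eᵢ gᵢe^(−Eᵢ/kT) / Z = (19.0·4.4442 + 288·0.031708 + 332·0.010549) / 4.4865 = 21.6 meV.

21.6 meV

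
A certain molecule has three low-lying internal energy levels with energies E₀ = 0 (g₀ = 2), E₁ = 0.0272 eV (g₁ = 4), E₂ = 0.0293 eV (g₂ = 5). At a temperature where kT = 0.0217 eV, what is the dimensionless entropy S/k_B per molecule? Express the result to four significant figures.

Eᵢ/kT = 0, 1.25346, 1.35023.
Z = Σ gᵢe^(−Eᵢ/kT) = 2·e^(−0) + 4·e^(−1.25346) + 5·e^(−1.35023) = 2.00000 + 1.14206 + 1.29590 = 4.43796.
⟨E⟩ = Σ EᵢPᵢ = 0.0155553 eV.
S/k_B = ln Z + ⟨E⟩/kT = ln(4.43796) + 0.0155553/0.0217 = 1.49019 + 0.716834 = 2.207.

2.207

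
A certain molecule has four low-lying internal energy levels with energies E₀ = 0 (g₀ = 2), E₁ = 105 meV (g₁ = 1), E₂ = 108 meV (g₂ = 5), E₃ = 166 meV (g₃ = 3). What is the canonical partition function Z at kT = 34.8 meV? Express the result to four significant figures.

Z = 2.299

Eᵢ/kT = 0, 3.01724, 3.10345, 4.77011.
Z = Σ gᵢe^(−Eᵢ/kT) = 2·e^(−0) + 1·e^(−3.01724) + 5·e^(−3.10345) + 3·e^(−4.77011) = 2.00000 + 0.0489361 + 0.224470 + 0.0254383 = 2.29884.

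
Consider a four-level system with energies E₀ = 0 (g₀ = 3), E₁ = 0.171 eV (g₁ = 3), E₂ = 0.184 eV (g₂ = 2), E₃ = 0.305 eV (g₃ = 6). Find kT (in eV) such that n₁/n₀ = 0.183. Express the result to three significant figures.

0.101 eV

n₁/n₀ = (g₁/g₀) exp[−(E₁−E₀)/kT] = 0.183.
⇒ (E₁−E₀)/kT = ln((3/3)/0.183) = ln(5.4645) = 1.6983.
kT = 0.171 eV / 1.6983 = 0.101 eV.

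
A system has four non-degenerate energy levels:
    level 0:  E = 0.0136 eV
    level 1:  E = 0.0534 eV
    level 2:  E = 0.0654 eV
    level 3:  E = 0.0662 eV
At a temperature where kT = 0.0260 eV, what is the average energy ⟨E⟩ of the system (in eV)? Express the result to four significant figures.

0.02884 eV

Eᵢ/kT = 0.523077, 2.05385, 2.51538, 2.54615.
Z = Σ e^(−Eᵢ/kT) = e^(−0.523077) + e^(−2.05385) + e^(−2.51538) + e^(−2.54615) = 0.592694 + 0.128240 + 0.0808322 + 0.0783829 = 0.880149.
⟨E⟩ = Σ Eᵢ e^(−Eᵢ/kT) / Z = (0.0136·0.592694 + 0.0534·0.128240 + 0.0654·0.0808322 + 0.0662·0.0783829) / 0.880149 = 0.02884 eV.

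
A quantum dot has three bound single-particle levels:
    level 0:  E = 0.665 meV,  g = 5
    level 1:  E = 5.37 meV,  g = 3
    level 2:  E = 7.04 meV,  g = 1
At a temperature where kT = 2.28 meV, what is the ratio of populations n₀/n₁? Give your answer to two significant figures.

n₀/n₁ = (g₀/g₁) exp[−(E₀−E₁)/kT] = (5/3) × exp(−(-4.705 meV)/(2.28 meV)) = (5/3) × exp(2.064) = 13.

13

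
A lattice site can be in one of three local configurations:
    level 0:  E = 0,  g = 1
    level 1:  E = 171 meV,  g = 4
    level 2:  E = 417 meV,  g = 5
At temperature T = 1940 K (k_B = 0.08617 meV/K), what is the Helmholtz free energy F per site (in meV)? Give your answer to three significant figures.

-175 meV

k_BT = 0.08617 × 1940 K = 167.17 meV.
Eᵢ/kT = 0, 1.0229, 2.4945.
Z = Σ gᵢe^(−Eᵢ/kT) = 1·e^(−0) + 4·e^(−1.0229) + 5·e^(−2.4945) = 1.0000 + 1.4382 + 0.41269 = 2.8509.
F = −kT ln Z = −167.17 × ln(2.8509) = −167.17 × 1.0476 = -175 meV.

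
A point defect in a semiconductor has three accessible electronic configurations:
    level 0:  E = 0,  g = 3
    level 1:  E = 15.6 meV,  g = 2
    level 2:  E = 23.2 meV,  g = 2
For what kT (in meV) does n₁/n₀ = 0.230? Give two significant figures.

15 meV

n₁/n₀ = (g₁/g₀) exp[−(E₁−E₀)/kT] = 0.230.
⇒ (E₁−E₀)/kT = ln((2/3)/0.230) = ln(2.899) = 1.064.
kT = 15.6 meV / 1.064 = 15 meV.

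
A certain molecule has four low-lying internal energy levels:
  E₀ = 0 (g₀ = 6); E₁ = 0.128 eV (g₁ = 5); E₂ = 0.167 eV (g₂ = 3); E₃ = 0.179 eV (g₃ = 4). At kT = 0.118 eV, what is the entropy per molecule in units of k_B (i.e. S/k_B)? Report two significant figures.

2.7

Eᵢ/kT = 0, 1.085, 1.415, 1.517.
Z = Σ gᵢe^(−Eᵢ/kT) = 6·e^(−0) + 5·e^(−1.085) + 3·e^(−1.415) + 4·e^(−1.517) = 6.000 + 1.690 + 0.7288 + 0.8775 = 9.296.
⟨E⟩ = Σ EᵢPᵢ = 0.05326 eV.
S/k_B = ln Z + ⟨E⟩/kT = ln(9.296) + 0.05326/0.118 = 2.230 + 0.4514 = 2.7.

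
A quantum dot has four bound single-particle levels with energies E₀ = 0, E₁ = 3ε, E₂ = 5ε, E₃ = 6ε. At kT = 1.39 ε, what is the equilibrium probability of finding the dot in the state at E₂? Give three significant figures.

Eᵢ/kT = 0, 2.1583, 3.5971, 4.3165.
Z = Σ e^(−Eᵢ/kT) = e^(−0) + e^(−2.1583) + e^(−3.5971) + e^(−4.3165) = 1.0000 + 0.11552 + 0.027403 + 0.013347 = 1.1563.
P₂ = e^(−E₂/kT) / Z = 0.027403/1.1563 = 0.0237.

0.0237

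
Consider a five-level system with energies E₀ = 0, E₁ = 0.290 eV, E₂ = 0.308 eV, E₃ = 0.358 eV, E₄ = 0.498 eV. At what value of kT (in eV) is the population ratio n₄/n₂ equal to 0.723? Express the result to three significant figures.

n₄/n₂ = exp[−(E₄−E₂)/kT] = 0.723.
⇒ (E₄−E₂)/kT = ln(1/0.723) = ln(1.3831) = 0.32433.
kT = 0.190 eV / 0.32433 = 0.586 eV.

0.586 eV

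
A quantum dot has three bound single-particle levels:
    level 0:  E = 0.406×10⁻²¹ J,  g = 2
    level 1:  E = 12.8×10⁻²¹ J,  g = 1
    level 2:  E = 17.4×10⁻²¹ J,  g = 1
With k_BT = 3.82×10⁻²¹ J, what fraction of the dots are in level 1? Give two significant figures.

Eᵢ/kT = 0.1063, 3.351, 4.555.
Z = Σ gᵢe^(−Eᵢ/kT) = 2·e^(−0.1063) + 1·e^(−3.351) + 1·e^(−4.555) = 1.798 + 0.03505 + 0.01051 = 1.844.
P₁ = g₁ e^(−E₁/kT) / Z = 0.03505/1.844 = 0.019.

0.019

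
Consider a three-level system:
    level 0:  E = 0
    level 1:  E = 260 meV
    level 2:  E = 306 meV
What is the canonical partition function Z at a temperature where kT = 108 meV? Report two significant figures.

Eᵢ/kT = 0, 2.407, 2.833.
Z = Σ e^(−Eᵢ/kT) = e^(−0) + e^(−2.407) + e^(−2.833) = 1.000 + 0.09009 + 0.05884 = 1.149.

Z = 1.1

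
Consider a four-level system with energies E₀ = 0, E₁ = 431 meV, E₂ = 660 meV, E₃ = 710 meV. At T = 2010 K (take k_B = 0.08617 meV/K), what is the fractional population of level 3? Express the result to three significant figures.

k_BT = 0.08617 × 2010 K = 173.20 meV.
Eᵢ/kT = 0, 2.4885, 3.8106, 4.0993.
Z = Σ e^(−Eᵢ/kT) = e^(−0) + e^(−2.4885) + e^(−3.8106) + e^(−4.0993) = 1.0000 + 0.083034 + 0.022135 + 0.016584 = 1.1218.
P₃ = e^(−E₃/kT) / Z = 0.016584/1.1218 = 0.0148.

0.0148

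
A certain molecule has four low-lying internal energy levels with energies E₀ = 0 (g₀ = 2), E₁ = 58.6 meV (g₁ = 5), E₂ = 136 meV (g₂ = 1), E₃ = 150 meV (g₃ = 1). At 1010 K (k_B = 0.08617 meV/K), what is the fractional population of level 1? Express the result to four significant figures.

k_BT = 0.08617 × 1010 K = 87.0317 meV.
Eᵢ/kT = 0, 0.673318, 1.56265, 1.72351.
Z = Σ gᵢe^(−Eᵢ/kT) = 2·e^(−0) + 5·e^(−0.673318) + 1·e^(−1.56265) + 1·e^(−1.72351) = 2.00000 + 2.55007 + 0.209580 + 0.178439 = 4.93809.
P₁ = g₁ e^(−E₁/kT) / Z = 2.55007/4.93809 = 0.5164.

0.5164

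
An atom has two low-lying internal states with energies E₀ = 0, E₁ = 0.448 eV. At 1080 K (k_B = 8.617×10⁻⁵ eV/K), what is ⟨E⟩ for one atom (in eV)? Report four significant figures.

0.003607 eV

k_BT = 8.617×10⁻⁵ × 1080 K = 0.0930636 eV.
Eᵢ/kT = 0, 4.81391.
Z = Σ e^(−Eᵢ/kT) = e^(−0) + e^(−4.81391) = 1.00000 + 0.00811606 = 1.00812.
⟨E⟩ = Σ Eᵢ e^(−Eᵢ/kT) / Z = (0·1.00000 + 0.448·0.00811606) / 1.00812 = 0.003607 eV.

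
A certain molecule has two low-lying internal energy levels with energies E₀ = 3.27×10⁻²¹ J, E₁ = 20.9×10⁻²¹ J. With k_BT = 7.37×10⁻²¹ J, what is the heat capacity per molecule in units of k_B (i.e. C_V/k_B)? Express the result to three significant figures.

Eᵢ/kT = 0.44369, 2.8358.
Z = Σ e^(−Eᵢ/kT) = e^(−0.44369) + e^(−2.8358) = 0.64166 + 0.058672 = 0.70033.
⟨E⟩ = 4.7470, ⟨E²⟩ = 46.392.
C_V/k_B = (⟨E²⟩ − ⟨E⟩²)/(kT)² = (46.392 − 22.534)/54.317 = 0.439.

0.439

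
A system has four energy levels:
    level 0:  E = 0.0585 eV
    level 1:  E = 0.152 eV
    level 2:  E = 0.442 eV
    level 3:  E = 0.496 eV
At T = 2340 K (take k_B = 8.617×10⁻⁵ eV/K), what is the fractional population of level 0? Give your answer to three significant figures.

0.528

k_BT = 8.617×10⁻⁵ × 2340 K = 0.20164 eV.
Eᵢ/kT = 0.29012, 0.75382, 2.1920, 2.4598.
Z = Σ e^(−Eᵢ/kT) = e^(−0.29012) + e^(−0.75382) + e^(−2.1920) + e^(−2.4598) = 0.74817 + 0.47057 + 0.11169 + 0.085452 = 1.4159.
P₀ = e^(−E₀/kT) / Z = 0.74817/1.4159 = 0.528.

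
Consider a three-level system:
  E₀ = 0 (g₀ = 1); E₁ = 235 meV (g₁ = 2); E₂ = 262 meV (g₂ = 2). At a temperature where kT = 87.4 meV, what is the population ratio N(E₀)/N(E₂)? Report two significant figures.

10

n₀/n₂ = (g₀/g₂) exp[−(E₀−E₂)/kT] = (1/2) × exp(−(-262 meV)/(87.4 meV)) = (1/2) × exp(2.998) = 10.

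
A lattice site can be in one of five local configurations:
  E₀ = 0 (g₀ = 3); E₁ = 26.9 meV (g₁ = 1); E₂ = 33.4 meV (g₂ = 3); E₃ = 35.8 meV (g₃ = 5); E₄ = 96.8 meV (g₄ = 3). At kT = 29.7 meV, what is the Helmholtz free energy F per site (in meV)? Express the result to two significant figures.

Eᵢ/kT = 0, 0.9057, 1.125, 1.205, 3.259.
Z = Σ gᵢe^(−Eᵢ/kT) = 3·e^(−0) + 1·e^(−0.9057) + 3·e^(−1.125) + 5·e^(−1.205) + 3·e^(−3.259) = 3.000 + 0.4043 + 0.9740 + 1.498 + 0.1153 = 5.992.
F = −kT ln Z = −29.7 × ln(5.992) = −29.7 × 1.790 = -53 meV.

-53 meV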